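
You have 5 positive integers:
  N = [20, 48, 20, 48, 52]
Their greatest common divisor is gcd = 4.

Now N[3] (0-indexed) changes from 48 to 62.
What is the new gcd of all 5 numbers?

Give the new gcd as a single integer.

Numbers: [20, 48, 20, 48, 52], gcd = 4
Change: index 3, 48 -> 62
gcd of the OTHER numbers (without index 3): gcd([20, 48, 20, 52]) = 4
New gcd = gcd(g_others, new_val) = gcd(4, 62) = 2

Answer: 2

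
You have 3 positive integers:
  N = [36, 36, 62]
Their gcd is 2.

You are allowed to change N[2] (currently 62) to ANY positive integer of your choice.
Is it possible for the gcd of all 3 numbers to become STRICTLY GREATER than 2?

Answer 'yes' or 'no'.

Answer: yes

Derivation:
Current gcd = 2
gcd of all OTHER numbers (without N[2]=62): gcd([36, 36]) = 36
The new gcd after any change is gcd(36, new_value).
This can be at most 36.
Since 36 > old gcd 2, the gcd CAN increase (e.g., set N[2] = 36).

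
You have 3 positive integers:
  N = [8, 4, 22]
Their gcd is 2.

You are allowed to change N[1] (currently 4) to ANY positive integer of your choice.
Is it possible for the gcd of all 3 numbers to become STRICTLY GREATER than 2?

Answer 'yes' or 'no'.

Current gcd = 2
gcd of all OTHER numbers (without N[1]=4): gcd([8, 22]) = 2
The new gcd after any change is gcd(2, new_value).
This can be at most 2.
Since 2 = old gcd 2, the gcd can only stay the same or decrease.

Answer: no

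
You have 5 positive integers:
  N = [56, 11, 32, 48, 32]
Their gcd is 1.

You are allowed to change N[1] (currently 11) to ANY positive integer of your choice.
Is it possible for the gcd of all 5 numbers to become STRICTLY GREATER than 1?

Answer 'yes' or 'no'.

Answer: yes

Derivation:
Current gcd = 1
gcd of all OTHER numbers (without N[1]=11): gcd([56, 32, 48, 32]) = 8
The new gcd after any change is gcd(8, new_value).
This can be at most 8.
Since 8 > old gcd 1, the gcd CAN increase (e.g., set N[1] = 8).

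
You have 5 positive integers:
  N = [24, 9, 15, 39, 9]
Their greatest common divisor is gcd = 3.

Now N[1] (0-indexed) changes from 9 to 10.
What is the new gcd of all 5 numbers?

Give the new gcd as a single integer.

Answer: 1

Derivation:
Numbers: [24, 9, 15, 39, 9], gcd = 3
Change: index 1, 9 -> 10
gcd of the OTHER numbers (without index 1): gcd([24, 15, 39, 9]) = 3
New gcd = gcd(g_others, new_val) = gcd(3, 10) = 1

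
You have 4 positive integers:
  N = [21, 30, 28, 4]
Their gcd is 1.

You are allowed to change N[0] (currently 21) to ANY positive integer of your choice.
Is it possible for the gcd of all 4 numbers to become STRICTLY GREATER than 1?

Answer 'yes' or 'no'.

Answer: yes

Derivation:
Current gcd = 1
gcd of all OTHER numbers (without N[0]=21): gcd([30, 28, 4]) = 2
The new gcd after any change is gcd(2, new_value).
This can be at most 2.
Since 2 > old gcd 1, the gcd CAN increase (e.g., set N[0] = 2).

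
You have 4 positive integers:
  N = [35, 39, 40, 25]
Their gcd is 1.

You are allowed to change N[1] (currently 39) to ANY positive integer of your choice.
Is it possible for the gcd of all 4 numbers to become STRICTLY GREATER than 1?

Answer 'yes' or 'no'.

Current gcd = 1
gcd of all OTHER numbers (without N[1]=39): gcd([35, 40, 25]) = 5
The new gcd after any change is gcd(5, new_value).
This can be at most 5.
Since 5 > old gcd 1, the gcd CAN increase (e.g., set N[1] = 5).

Answer: yes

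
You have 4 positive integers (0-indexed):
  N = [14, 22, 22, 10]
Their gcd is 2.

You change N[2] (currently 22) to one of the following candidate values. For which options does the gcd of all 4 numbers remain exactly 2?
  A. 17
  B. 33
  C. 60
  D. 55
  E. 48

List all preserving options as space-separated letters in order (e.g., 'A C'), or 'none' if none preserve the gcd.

Old gcd = 2; gcd of others (without N[2]) = 2
New gcd for candidate v: gcd(2, v). Preserves old gcd iff gcd(2, v) = 2.
  Option A: v=17, gcd(2,17)=1 -> changes
  Option B: v=33, gcd(2,33)=1 -> changes
  Option C: v=60, gcd(2,60)=2 -> preserves
  Option D: v=55, gcd(2,55)=1 -> changes
  Option E: v=48, gcd(2,48)=2 -> preserves

Answer: C E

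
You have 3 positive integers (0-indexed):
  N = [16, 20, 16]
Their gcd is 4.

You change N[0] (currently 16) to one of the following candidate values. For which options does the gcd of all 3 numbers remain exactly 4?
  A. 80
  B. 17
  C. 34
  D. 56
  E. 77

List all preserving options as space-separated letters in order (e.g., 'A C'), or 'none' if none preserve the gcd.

Old gcd = 4; gcd of others (without N[0]) = 4
New gcd for candidate v: gcd(4, v). Preserves old gcd iff gcd(4, v) = 4.
  Option A: v=80, gcd(4,80)=4 -> preserves
  Option B: v=17, gcd(4,17)=1 -> changes
  Option C: v=34, gcd(4,34)=2 -> changes
  Option D: v=56, gcd(4,56)=4 -> preserves
  Option E: v=77, gcd(4,77)=1 -> changes

Answer: A D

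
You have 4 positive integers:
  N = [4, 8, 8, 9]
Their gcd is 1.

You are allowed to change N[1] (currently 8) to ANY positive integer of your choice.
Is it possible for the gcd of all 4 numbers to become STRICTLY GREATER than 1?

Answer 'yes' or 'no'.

Answer: no

Derivation:
Current gcd = 1
gcd of all OTHER numbers (without N[1]=8): gcd([4, 8, 9]) = 1
The new gcd after any change is gcd(1, new_value).
This can be at most 1.
Since 1 = old gcd 1, the gcd can only stay the same or decrease.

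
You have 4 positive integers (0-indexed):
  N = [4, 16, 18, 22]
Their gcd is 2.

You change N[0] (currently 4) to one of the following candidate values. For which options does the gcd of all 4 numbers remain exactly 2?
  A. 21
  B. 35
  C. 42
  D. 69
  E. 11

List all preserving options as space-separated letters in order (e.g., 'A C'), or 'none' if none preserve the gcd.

Old gcd = 2; gcd of others (without N[0]) = 2
New gcd for candidate v: gcd(2, v). Preserves old gcd iff gcd(2, v) = 2.
  Option A: v=21, gcd(2,21)=1 -> changes
  Option B: v=35, gcd(2,35)=1 -> changes
  Option C: v=42, gcd(2,42)=2 -> preserves
  Option D: v=69, gcd(2,69)=1 -> changes
  Option E: v=11, gcd(2,11)=1 -> changes

Answer: C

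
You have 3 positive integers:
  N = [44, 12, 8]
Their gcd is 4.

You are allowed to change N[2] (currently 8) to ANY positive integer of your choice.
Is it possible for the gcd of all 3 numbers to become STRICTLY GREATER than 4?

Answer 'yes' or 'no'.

Answer: no

Derivation:
Current gcd = 4
gcd of all OTHER numbers (without N[2]=8): gcd([44, 12]) = 4
The new gcd after any change is gcd(4, new_value).
This can be at most 4.
Since 4 = old gcd 4, the gcd can only stay the same or decrease.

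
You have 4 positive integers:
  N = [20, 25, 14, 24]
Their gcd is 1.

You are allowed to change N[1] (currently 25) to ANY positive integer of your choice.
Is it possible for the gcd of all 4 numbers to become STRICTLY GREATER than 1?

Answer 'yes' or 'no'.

Current gcd = 1
gcd of all OTHER numbers (without N[1]=25): gcd([20, 14, 24]) = 2
The new gcd after any change is gcd(2, new_value).
This can be at most 2.
Since 2 > old gcd 1, the gcd CAN increase (e.g., set N[1] = 2).

Answer: yes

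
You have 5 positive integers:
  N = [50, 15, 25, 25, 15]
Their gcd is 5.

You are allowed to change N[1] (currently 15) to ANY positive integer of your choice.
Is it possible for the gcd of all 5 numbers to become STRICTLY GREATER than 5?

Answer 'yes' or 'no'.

Answer: no

Derivation:
Current gcd = 5
gcd of all OTHER numbers (without N[1]=15): gcd([50, 25, 25, 15]) = 5
The new gcd after any change is gcd(5, new_value).
This can be at most 5.
Since 5 = old gcd 5, the gcd can only stay the same or decrease.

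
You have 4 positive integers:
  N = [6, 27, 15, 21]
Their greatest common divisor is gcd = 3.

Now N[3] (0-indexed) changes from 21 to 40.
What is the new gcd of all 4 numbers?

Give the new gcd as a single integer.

Numbers: [6, 27, 15, 21], gcd = 3
Change: index 3, 21 -> 40
gcd of the OTHER numbers (without index 3): gcd([6, 27, 15]) = 3
New gcd = gcd(g_others, new_val) = gcd(3, 40) = 1

Answer: 1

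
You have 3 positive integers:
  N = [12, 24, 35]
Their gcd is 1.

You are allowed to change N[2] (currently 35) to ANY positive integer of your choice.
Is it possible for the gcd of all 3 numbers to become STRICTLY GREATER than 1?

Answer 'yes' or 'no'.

Answer: yes

Derivation:
Current gcd = 1
gcd of all OTHER numbers (without N[2]=35): gcd([12, 24]) = 12
The new gcd after any change is gcd(12, new_value).
This can be at most 12.
Since 12 > old gcd 1, the gcd CAN increase (e.g., set N[2] = 12).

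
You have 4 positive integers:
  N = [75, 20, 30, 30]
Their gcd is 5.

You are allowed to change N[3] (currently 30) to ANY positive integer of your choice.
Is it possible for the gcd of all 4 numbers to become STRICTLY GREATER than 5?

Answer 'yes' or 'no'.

Answer: no

Derivation:
Current gcd = 5
gcd of all OTHER numbers (without N[3]=30): gcd([75, 20, 30]) = 5
The new gcd after any change is gcd(5, new_value).
This can be at most 5.
Since 5 = old gcd 5, the gcd can only stay the same or decrease.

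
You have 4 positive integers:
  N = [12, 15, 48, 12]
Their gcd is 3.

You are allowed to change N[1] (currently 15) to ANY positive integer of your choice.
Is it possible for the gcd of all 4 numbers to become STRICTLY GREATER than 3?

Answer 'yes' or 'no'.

Current gcd = 3
gcd of all OTHER numbers (without N[1]=15): gcd([12, 48, 12]) = 12
The new gcd after any change is gcd(12, new_value).
This can be at most 12.
Since 12 > old gcd 3, the gcd CAN increase (e.g., set N[1] = 12).

Answer: yes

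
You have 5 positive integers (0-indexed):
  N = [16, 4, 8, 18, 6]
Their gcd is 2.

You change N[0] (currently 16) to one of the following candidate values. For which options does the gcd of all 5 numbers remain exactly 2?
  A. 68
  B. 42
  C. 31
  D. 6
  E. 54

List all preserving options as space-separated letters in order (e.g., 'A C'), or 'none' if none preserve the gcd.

Old gcd = 2; gcd of others (without N[0]) = 2
New gcd for candidate v: gcd(2, v). Preserves old gcd iff gcd(2, v) = 2.
  Option A: v=68, gcd(2,68)=2 -> preserves
  Option B: v=42, gcd(2,42)=2 -> preserves
  Option C: v=31, gcd(2,31)=1 -> changes
  Option D: v=6, gcd(2,6)=2 -> preserves
  Option E: v=54, gcd(2,54)=2 -> preserves

Answer: A B D E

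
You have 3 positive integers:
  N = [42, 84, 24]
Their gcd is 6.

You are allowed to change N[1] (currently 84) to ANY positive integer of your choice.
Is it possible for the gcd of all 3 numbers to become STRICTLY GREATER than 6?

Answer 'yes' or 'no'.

Current gcd = 6
gcd of all OTHER numbers (without N[1]=84): gcd([42, 24]) = 6
The new gcd after any change is gcd(6, new_value).
This can be at most 6.
Since 6 = old gcd 6, the gcd can only stay the same or decrease.

Answer: no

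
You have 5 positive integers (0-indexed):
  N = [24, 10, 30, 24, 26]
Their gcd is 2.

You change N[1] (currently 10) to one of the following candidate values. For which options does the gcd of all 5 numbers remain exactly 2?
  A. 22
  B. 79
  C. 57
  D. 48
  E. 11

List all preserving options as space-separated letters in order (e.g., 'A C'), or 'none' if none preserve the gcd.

Answer: A D

Derivation:
Old gcd = 2; gcd of others (without N[1]) = 2
New gcd for candidate v: gcd(2, v). Preserves old gcd iff gcd(2, v) = 2.
  Option A: v=22, gcd(2,22)=2 -> preserves
  Option B: v=79, gcd(2,79)=1 -> changes
  Option C: v=57, gcd(2,57)=1 -> changes
  Option D: v=48, gcd(2,48)=2 -> preserves
  Option E: v=11, gcd(2,11)=1 -> changes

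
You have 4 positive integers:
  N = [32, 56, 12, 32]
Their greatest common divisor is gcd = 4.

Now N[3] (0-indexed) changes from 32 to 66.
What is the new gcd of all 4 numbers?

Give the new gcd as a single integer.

Answer: 2

Derivation:
Numbers: [32, 56, 12, 32], gcd = 4
Change: index 3, 32 -> 66
gcd of the OTHER numbers (without index 3): gcd([32, 56, 12]) = 4
New gcd = gcd(g_others, new_val) = gcd(4, 66) = 2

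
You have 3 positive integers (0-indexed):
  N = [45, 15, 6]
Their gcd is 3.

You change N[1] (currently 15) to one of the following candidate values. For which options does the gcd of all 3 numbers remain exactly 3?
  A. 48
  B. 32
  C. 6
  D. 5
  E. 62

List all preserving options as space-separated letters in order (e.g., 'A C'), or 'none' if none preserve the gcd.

Old gcd = 3; gcd of others (without N[1]) = 3
New gcd for candidate v: gcd(3, v). Preserves old gcd iff gcd(3, v) = 3.
  Option A: v=48, gcd(3,48)=3 -> preserves
  Option B: v=32, gcd(3,32)=1 -> changes
  Option C: v=6, gcd(3,6)=3 -> preserves
  Option D: v=5, gcd(3,5)=1 -> changes
  Option E: v=62, gcd(3,62)=1 -> changes

Answer: A C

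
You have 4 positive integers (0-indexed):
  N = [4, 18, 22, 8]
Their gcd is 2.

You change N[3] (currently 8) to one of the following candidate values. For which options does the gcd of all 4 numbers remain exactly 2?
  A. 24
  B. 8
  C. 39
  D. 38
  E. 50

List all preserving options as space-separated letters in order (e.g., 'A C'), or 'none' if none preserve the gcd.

Old gcd = 2; gcd of others (without N[3]) = 2
New gcd for candidate v: gcd(2, v). Preserves old gcd iff gcd(2, v) = 2.
  Option A: v=24, gcd(2,24)=2 -> preserves
  Option B: v=8, gcd(2,8)=2 -> preserves
  Option C: v=39, gcd(2,39)=1 -> changes
  Option D: v=38, gcd(2,38)=2 -> preserves
  Option E: v=50, gcd(2,50)=2 -> preserves

Answer: A B D E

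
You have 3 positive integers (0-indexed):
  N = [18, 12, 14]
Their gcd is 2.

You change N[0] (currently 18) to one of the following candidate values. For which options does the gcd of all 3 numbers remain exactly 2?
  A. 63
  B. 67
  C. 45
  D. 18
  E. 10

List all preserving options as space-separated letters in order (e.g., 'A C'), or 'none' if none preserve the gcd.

Answer: D E

Derivation:
Old gcd = 2; gcd of others (without N[0]) = 2
New gcd for candidate v: gcd(2, v). Preserves old gcd iff gcd(2, v) = 2.
  Option A: v=63, gcd(2,63)=1 -> changes
  Option B: v=67, gcd(2,67)=1 -> changes
  Option C: v=45, gcd(2,45)=1 -> changes
  Option D: v=18, gcd(2,18)=2 -> preserves
  Option E: v=10, gcd(2,10)=2 -> preserves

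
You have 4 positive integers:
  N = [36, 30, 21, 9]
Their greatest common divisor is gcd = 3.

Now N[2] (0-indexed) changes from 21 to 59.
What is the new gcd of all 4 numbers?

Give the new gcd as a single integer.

Answer: 1

Derivation:
Numbers: [36, 30, 21, 9], gcd = 3
Change: index 2, 21 -> 59
gcd of the OTHER numbers (without index 2): gcd([36, 30, 9]) = 3
New gcd = gcd(g_others, new_val) = gcd(3, 59) = 1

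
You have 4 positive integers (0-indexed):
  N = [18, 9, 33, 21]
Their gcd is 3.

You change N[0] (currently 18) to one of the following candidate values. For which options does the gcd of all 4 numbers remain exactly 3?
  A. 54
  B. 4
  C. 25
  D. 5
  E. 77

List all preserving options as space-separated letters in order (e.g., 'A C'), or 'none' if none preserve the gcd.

Old gcd = 3; gcd of others (without N[0]) = 3
New gcd for candidate v: gcd(3, v). Preserves old gcd iff gcd(3, v) = 3.
  Option A: v=54, gcd(3,54)=3 -> preserves
  Option B: v=4, gcd(3,4)=1 -> changes
  Option C: v=25, gcd(3,25)=1 -> changes
  Option D: v=5, gcd(3,5)=1 -> changes
  Option E: v=77, gcd(3,77)=1 -> changes

Answer: A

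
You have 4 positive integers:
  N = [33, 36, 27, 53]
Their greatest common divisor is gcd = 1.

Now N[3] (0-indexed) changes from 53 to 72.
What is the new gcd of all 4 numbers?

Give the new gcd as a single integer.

Answer: 3

Derivation:
Numbers: [33, 36, 27, 53], gcd = 1
Change: index 3, 53 -> 72
gcd of the OTHER numbers (without index 3): gcd([33, 36, 27]) = 3
New gcd = gcd(g_others, new_val) = gcd(3, 72) = 3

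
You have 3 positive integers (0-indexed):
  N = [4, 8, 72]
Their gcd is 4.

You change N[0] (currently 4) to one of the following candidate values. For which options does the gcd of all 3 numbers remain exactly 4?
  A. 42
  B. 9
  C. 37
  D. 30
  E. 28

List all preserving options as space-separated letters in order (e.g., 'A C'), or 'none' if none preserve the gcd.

Old gcd = 4; gcd of others (without N[0]) = 8
New gcd for candidate v: gcd(8, v). Preserves old gcd iff gcd(8, v) = 4.
  Option A: v=42, gcd(8,42)=2 -> changes
  Option B: v=9, gcd(8,9)=1 -> changes
  Option C: v=37, gcd(8,37)=1 -> changes
  Option D: v=30, gcd(8,30)=2 -> changes
  Option E: v=28, gcd(8,28)=4 -> preserves

Answer: E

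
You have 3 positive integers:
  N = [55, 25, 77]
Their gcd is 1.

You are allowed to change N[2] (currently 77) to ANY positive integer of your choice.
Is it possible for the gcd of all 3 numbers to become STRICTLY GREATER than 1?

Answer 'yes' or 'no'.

Answer: yes

Derivation:
Current gcd = 1
gcd of all OTHER numbers (without N[2]=77): gcd([55, 25]) = 5
The new gcd after any change is gcd(5, new_value).
This can be at most 5.
Since 5 > old gcd 1, the gcd CAN increase (e.g., set N[2] = 5).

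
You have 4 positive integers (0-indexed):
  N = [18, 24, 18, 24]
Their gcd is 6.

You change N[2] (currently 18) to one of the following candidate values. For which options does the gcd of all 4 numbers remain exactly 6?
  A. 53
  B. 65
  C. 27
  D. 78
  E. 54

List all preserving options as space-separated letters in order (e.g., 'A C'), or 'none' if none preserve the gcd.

Old gcd = 6; gcd of others (without N[2]) = 6
New gcd for candidate v: gcd(6, v). Preserves old gcd iff gcd(6, v) = 6.
  Option A: v=53, gcd(6,53)=1 -> changes
  Option B: v=65, gcd(6,65)=1 -> changes
  Option C: v=27, gcd(6,27)=3 -> changes
  Option D: v=78, gcd(6,78)=6 -> preserves
  Option E: v=54, gcd(6,54)=6 -> preserves

Answer: D E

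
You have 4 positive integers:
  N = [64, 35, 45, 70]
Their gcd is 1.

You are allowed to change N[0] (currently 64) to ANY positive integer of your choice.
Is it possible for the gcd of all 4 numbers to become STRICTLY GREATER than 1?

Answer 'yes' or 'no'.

Answer: yes

Derivation:
Current gcd = 1
gcd of all OTHER numbers (without N[0]=64): gcd([35, 45, 70]) = 5
The new gcd after any change is gcd(5, new_value).
This can be at most 5.
Since 5 > old gcd 1, the gcd CAN increase (e.g., set N[0] = 5).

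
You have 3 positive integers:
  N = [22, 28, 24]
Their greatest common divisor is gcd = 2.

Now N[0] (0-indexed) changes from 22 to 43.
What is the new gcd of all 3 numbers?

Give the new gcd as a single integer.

Answer: 1

Derivation:
Numbers: [22, 28, 24], gcd = 2
Change: index 0, 22 -> 43
gcd of the OTHER numbers (without index 0): gcd([28, 24]) = 4
New gcd = gcd(g_others, new_val) = gcd(4, 43) = 1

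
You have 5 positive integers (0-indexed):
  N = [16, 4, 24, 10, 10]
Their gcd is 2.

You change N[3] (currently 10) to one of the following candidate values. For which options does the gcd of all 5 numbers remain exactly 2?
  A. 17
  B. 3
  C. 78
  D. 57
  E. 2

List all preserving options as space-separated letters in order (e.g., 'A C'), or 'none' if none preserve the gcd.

Answer: C E

Derivation:
Old gcd = 2; gcd of others (without N[3]) = 2
New gcd for candidate v: gcd(2, v). Preserves old gcd iff gcd(2, v) = 2.
  Option A: v=17, gcd(2,17)=1 -> changes
  Option B: v=3, gcd(2,3)=1 -> changes
  Option C: v=78, gcd(2,78)=2 -> preserves
  Option D: v=57, gcd(2,57)=1 -> changes
  Option E: v=2, gcd(2,2)=2 -> preserves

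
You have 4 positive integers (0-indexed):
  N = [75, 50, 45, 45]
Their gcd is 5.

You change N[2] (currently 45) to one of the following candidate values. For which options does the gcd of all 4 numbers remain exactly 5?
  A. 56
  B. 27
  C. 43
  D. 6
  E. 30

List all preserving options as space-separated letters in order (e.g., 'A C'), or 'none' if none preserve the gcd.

Old gcd = 5; gcd of others (without N[2]) = 5
New gcd for candidate v: gcd(5, v). Preserves old gcd iff gcd(5, v) = 5.
  Option A: v=56, gcd(5,56)=1 -> changes
  Option B: v=27, gcd(5,27)=1 -> changes
  Option C: v=43, gcd(5,43)=1 -> changes
  Option D: v=6, gcd(5,6)=1 -> changes
  Option E: v=30, gcd(5,30)=5 -> preserves

Answer: E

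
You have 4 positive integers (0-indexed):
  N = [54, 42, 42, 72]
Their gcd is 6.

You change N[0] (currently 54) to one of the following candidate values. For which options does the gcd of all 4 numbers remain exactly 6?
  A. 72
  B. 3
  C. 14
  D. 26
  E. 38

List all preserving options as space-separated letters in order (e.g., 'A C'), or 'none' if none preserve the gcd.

Answer: A

Derivation:
Old gcd = 6; gcd of others (without N[0]) = 6
New gcd for candidate v: gcd(6, v). Preserves old gcd iff gcd(6, v) = 6.
  Option A: v=72, gcd(6,72)=6 -> preserves
  Option B: v=3, gcd(6,3)=3 -> changes
  Option C: v=14, gcd(6,14)=2 -> changes
  Option D: v=26, gcd(6,26)=2 -> changes
  Option E: v=38, gcd(6,38)=2 -> changes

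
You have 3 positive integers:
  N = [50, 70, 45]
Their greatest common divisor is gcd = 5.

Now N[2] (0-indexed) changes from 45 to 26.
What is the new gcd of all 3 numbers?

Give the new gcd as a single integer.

Answer: 2

Derivation:
Numbers: [50, 70, 45], gcd = 5
Change: index 2, 45 -> 26
gcd of the OTHER numbers (without index 2): gcd([50, 70]) = 10
New gcd = gcd(g_others, new_val) = gcd(10, 26) = 2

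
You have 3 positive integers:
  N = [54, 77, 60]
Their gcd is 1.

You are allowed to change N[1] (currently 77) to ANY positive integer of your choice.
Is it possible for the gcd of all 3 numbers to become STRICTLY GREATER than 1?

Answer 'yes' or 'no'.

Answer: yes

Derivation:
Current gcd = 1
gcd of all OTHER numbers (without N[1]=77): gcd([54, 60]) = 6
The new gcd after any change is gcd(6, new_value).
This can be at most 6.
Since 6 > old gcd 1, the gcd CAN increase (e.g., set N[1] = 6).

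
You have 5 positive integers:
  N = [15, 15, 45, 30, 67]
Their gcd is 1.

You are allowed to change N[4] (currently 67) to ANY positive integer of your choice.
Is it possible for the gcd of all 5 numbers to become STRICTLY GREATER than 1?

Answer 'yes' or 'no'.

Current gcd = 1
gcd of all OTHER numbers (without N[4]=67): gcd([15, 15, 45, 30]) = 15
The new gcd after any change is gcd(15, new_value).
This can be at most 15.
Since 15 > old gcd 1, the gcd CAN increase (e.g., set N[4] = 15).

Answer: yes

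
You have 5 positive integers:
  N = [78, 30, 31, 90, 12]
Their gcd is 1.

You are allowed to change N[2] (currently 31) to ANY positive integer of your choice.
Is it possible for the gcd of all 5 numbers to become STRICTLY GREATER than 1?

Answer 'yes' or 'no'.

Answer: yes

Derivation:
Current gcd = 1
gcd of all OTHER numbers (without N[2]=31): gcd([78, 30, 90, 12]) = 6
The new gcd after any change is gcd(6, new_value).
This can be at most 6.
Since 6 > old gcd 1, the gcd CAN increase (e.g., set N[2] = 6).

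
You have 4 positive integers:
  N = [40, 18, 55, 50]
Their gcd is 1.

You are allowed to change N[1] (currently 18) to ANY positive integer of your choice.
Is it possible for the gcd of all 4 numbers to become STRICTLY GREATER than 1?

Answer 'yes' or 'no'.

Current gcd = 1
gcd of all OTHER numbers (without N[1]=18): gcd([40, 55, 50]) = 5
The new gcd after any change is gcd(5, new_value).
This can be at most 5.
Since 5 > old gcd 1, the gcd CAN increase (e.g., set N[1] = 5).

Answer: yes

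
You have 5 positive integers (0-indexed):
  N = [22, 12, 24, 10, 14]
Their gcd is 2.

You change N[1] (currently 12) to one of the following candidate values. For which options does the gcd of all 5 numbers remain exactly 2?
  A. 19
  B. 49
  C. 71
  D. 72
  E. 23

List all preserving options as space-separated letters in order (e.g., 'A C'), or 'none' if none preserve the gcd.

Old gcd = 2; gcd of others (without N[1]) = 2
New gcd for candidate v: gcd(2, v). Preserves old gcd iff gcd(2, v) = 2.
  Option A: v=19, gcd(2,19)=1 -> changes
  Option B: v=49, gcd(2,49)=1 -> changes
  Option C: v=71, gcd(2,71)=1 -> changes
  Option D: v=72, gcd(2,72)=2 -> preserves
  Option E: v=23, gcd(2,23)=1 -> changes

Answer: D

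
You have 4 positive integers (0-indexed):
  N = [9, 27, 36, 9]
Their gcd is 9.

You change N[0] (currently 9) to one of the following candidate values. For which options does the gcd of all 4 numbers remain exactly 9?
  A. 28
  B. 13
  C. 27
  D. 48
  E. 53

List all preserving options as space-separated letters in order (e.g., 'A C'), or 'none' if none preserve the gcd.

Answer: C

Derivation:
Old gcd = 9; gcd of others (without N[0]) = 9
New gcd for candidate v: gcd(9, v). Preserves old gcd iff gcd(9, v) = 9.
  Option A: v=28, gcd(9,28)=1 -> changes
  Option B: v=13, gcd(9,13)=1 -> changes
  Option C: v=27, gcd(9,27)=9 -> preserves
  Option D: v=48, gcd(9,48)=3 -> changes
  Option E: v=53, gcd(9,53)=1 -> changes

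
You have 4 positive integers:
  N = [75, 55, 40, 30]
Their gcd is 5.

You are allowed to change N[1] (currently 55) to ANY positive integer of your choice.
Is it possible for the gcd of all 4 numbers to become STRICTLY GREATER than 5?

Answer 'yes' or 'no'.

Answer: no

Derivation:
Current gcd = 5
gcd of all OTHER numbers (without N[1]=55): gcd([75, 40, 30]) = 5
The new gcd after any change is gcd(5, new_value).
This can be at most 5.
Since 5 = old gcd 5, the gcd can only stay the same or decrease.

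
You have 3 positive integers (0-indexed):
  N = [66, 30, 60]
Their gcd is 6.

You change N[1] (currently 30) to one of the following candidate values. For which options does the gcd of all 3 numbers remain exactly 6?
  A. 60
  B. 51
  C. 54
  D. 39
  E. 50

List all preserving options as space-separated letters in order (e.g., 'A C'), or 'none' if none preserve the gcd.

Old gcd = 6; gcd of others (without N[1]) = 6
New gcd for candidate v: gcd(6, v). Preserves old gcd iff gcd(6, v) = 6.
  Option A: v=60, gcd(6,60)=6 -> preserves
  Option B: v=51, gcd(6,51)=3 -> changes
  Option C: v=54, gcd(6,54)=6 -> preserves
  Option D: v=39, gcd(6,39)=3 -> changes
  Option E: v=50, gcd(6,50)=2 -> changes

Answer: A C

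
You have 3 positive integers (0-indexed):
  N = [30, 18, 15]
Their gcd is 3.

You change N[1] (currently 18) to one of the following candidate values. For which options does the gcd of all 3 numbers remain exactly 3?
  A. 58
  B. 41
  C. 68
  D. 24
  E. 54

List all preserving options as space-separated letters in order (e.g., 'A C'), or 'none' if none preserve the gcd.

Old gcd = 3; gcd of others (without N[1]) = 15
New gcd for candidate v: gcd(15, v). Preserves old gcd iff gcd(15, v) = 3.
  Option A: v=58, gcd(15,58)=1 -> changes
  Option B: v=41, gcd(15,41)=1 -> changes
  Option C: v=68, gcd(15,68)=1 -> changes
  Option D: v=24, gcd(15,24)=3 -> preserves
  Option E: v=54, gcd(15,54)=3 -> preserves

Answer: D E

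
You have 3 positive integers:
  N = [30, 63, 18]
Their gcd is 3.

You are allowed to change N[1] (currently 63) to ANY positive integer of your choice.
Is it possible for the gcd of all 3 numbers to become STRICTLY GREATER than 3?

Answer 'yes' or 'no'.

Answer: yes

Derivation:
Current gcd = 3
gcd of all OTHER numbers (without N[1]=63): gcd([30, 18]) = 6
The new gcd after any change is gcd(6, new_value).
This can be at most 6.
Since 6 > old gcd 3, the gcd CAN increase (e.g., set N[1] = 6).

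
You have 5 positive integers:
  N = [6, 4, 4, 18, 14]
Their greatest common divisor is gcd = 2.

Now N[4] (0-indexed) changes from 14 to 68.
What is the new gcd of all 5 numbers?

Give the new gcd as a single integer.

Numbers: [6, 4, 4, 18, 14], gcd = 2
Change: index 4, 14 -> 68
gcd of the OTHER numbers (without index 4): gcd([6, 4, 4, 18]) = 2
New gcd = gcd(g_others, new_val) = gcd(2, 68) = 2

Answer: 2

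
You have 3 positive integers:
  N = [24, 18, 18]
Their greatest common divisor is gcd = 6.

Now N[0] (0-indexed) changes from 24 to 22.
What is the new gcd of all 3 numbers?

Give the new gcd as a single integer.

Answer: 2

Derivation:
Numbers: [24, 18, 18], gcd = 6
Change: index 0, 24 -> 22
gcd of the OTHER numbers (without index 0): gcd([18, 18]) = 18
New gcd = gcd(g_others, new_val) = gcd(18, 22) = 2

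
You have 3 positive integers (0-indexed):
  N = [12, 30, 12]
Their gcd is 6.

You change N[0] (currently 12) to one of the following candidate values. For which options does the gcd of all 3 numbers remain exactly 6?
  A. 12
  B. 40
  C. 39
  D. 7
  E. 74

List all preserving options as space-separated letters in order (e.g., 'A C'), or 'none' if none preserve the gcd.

Answer: A

Derivation:
Old gcd = 6; gcd of others (without N[0]) = 6
New gcd for candidate v: gcd(6, v). Preserves old gcd iff gcd(6, v) = 6.
  Option A: v=12, gcd(6,12)=6 -> preserves
  Option B: v=40, gcd(6,40)=2 -> changes
  Option C: v=39, gcd(6,39)=3 -> changes
  Option D: v=7, gcd(6,7)=1 -> changes
  Option E: v=74, gcd(6,74)=2 -> changes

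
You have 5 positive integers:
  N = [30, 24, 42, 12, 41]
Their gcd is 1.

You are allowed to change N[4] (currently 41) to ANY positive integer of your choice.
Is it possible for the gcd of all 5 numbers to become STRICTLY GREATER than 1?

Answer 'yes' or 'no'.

Current gcd = 1
gcd of all OTHER numbers (without N[4]=41): gcd([30, 24, 42, 12]) = 6
The new gcd after any change is gcd(6, new_value).
This can be at most 6.
Since 6 > old gcd 1, the gcd CAN increase (e.g., set N[4] = 6).

Answer: yes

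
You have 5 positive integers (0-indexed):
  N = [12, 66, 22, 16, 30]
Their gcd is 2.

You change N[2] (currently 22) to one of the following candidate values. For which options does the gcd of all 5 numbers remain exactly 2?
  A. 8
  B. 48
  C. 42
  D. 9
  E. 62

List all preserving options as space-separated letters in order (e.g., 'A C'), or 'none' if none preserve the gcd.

Answer: A B C E

Derivation:
Old gcd = 2; gcd of others (without N[2]) = 2
New gcd for candidate v: gcd(2, v). Preserves old gcd iff gcd(2, v) = 2.
  Option A: v=8, gcd(2,8)=2 -> preserves
  Option B: v=48, gcd(2,48)=2 -> preserves
  Option C: v=42, gcd(2,42)=2 -> preserves
  Option D: v=9, gcd(2,9)=1 -> changes
  Option E: v=62, gcd(2,62)=2 -> preserves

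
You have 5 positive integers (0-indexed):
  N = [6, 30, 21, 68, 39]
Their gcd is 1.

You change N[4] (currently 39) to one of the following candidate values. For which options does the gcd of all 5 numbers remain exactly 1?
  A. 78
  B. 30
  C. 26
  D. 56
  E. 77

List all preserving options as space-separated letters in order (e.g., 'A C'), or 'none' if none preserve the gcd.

Answer: A B C D E

Derivation:
Old gcd = 1; gcd of others (without N[4]) = 1
New gcd for candidate v: gcd(1, v). Preserves old gcd iff gcd(1, v) = 1.
  Option A: v=78, gcd(1,78)=1 -> preserves
  Option B: v=30, gcd(1,30)=1 -> preserves
  Option C: v=26, gcd(1,26)=1 -> preserves
  Option D: v=56, gcd(1,56)=1 -> preserves
  Option E: v=77, gcd(1,77)=1 -> preserves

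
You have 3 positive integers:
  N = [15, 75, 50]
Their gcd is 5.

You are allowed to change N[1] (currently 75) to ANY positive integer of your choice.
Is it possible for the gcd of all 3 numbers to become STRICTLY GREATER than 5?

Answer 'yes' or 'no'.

Answer: no

Derivation:
Current gcd = 5
gcd of all OTHER numbers (without N[1]=75): gcd([15, 50]) = 5
The new gcd after any change is gcd(5, new_value).
This can be at most 5.
Since 5 = old gcd 5, the gcd can only stay the same or decrease.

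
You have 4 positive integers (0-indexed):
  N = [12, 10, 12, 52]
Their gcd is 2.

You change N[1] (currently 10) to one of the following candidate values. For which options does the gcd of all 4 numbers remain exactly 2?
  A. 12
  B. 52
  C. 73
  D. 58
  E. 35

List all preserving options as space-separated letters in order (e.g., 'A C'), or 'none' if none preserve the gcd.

Old gcd = 2; gcd of others (without N[1]) = 4
New gcd for candidate v: gcd(4, v). Preserves old gcd iff gcd(4, v) = 2.
  Option A: v=12, gcd(4,12)=4 -> changes
  Option B: v=52, gcd(4,52)=4 -> changes
  Option C: v=73, gcd(4,73)=1 -> changes
  Option D: v=58, gcd(4,58)=2 -> preserves
  Option E: v=35, gcd(4,35)=1 -> changes

Answer: D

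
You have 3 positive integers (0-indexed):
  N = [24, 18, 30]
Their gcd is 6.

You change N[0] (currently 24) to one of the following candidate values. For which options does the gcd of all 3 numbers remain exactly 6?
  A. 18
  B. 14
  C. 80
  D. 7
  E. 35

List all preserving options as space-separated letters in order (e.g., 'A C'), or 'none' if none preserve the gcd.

Answer: A

Derivation:
Old gcd = 6; gcd of others (without N[0]) = 6
New gcd for candidate v: gcd(6, v). Preserves old gcd iff gcd(6, v) = 6.
  Option A: v=18, gcd(6,18)=6 -> preserves
  Option B: v=14, gcd(6,14)=2 -> changes
  Option C: v=80, gcd(6,80)=2 -> changes
  Option D: v=7, gcd(6,7)=1 -> changes
  Option E: v=35, gcd(6,35)=1 -> changes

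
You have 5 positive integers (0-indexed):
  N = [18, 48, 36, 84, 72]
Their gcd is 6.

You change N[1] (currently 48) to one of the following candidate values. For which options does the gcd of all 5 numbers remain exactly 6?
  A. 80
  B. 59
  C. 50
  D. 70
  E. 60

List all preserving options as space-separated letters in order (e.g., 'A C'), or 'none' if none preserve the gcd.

Answer: E

Derivation:
Old gcd = 6; gcd of others (without N[1]) = 6
New gcd for candidate v: gcd(6, v). Preserves old gcd iff gcd(6, v) = 6.
  Option A: v=80, gcd(6,80)=2 -> changes
  Option B: v=59, gcd(6,59)=1 -> changes
  Option C: v=50, gcd(6,50)=2 -> changes
  Option D: v=70, gcd(6,70)=2 -> changes
  Option E: v=60, gcd(6,60)=6 -> preserves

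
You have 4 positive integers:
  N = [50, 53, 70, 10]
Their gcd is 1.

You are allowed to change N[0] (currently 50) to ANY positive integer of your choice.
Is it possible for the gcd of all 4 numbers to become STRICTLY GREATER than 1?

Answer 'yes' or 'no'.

Answer: no

Derivation:
Current gcd = 1
gcd of all OTHER numbers (without N[0]=50): gcd([53, 70, 10]) = 1
The new gcd after any change is gcd(1, new_value).
This can be at most 1.
Since 1 = old gcd 1, the gcd can only stay the same or decrease.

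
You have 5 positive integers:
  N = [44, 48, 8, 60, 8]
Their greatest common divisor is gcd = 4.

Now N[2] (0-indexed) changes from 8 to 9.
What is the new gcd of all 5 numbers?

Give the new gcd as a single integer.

Numbers: [44, 48, 8, 60, 8], gcd = 4
Change: index 2, 8 -> 9
gcd of the OTHER numbers (without index 2): gcd([44, 48, 60, 8]) = 4
New gcd = gcd(g_others, new_val) = gcd(4, 9) = 1

Answer: 1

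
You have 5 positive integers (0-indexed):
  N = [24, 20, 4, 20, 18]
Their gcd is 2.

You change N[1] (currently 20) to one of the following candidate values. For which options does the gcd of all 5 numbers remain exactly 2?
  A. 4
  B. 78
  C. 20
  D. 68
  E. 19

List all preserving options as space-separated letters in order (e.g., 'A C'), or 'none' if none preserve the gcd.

Answer: A B C D

Derivation:
Old gcd = 2; gcd of others (without N[1]) = 2
New gcd for candidate v: gcd(2, v). Preserves old gcd iff gcd(2, v) = 2.
  Option A: v=4, gcd(2,4)=2 -> preserves
  Option B: v=78, gcd(2,78)=2 -> preserves
  Option C: v=20, gcd(2,20)=2 -> preserves
  Option D: v=68, gcd(2,68)=2 -> preserves
  Option E: v=19, gcd(2,19)=1 -> changes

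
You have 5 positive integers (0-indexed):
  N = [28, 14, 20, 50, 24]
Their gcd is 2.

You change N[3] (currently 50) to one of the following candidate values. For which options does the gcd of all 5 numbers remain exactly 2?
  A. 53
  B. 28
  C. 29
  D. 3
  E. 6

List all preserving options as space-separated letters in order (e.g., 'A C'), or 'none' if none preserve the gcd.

Old gcd = 2; gcd of others (without N[3]) = 2
New gcd for candidate v: gcd(2, v). Preserves old gcd iff gcd(2, v) = 2.
  Option A: v=53, gcd(2,53)=1 -> changes
  Option B: v=28, gcd(2,28)=2 -> preserves
  Option C: v=29, gcd(2,29)=1 -> changes
  Option D: v=3, gcd(2,3)=1 -> changes
  Option E: v=6, gcd(2,6)=2 -> preserves

Answer: B E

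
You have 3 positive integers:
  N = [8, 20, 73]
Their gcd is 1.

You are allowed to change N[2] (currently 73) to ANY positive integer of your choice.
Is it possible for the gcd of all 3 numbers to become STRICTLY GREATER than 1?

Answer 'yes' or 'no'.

Current gcd = 1
gcd of all OTHER numbers (without N[2]=73): gcd([8, 20]) = 4
The new gcd after any change is gcd(4, new_value).
This can be at most 4.
Since 4 > old gcd 1, the gcd CAN increase (e.g., set N[2] = 4).

Answer: yes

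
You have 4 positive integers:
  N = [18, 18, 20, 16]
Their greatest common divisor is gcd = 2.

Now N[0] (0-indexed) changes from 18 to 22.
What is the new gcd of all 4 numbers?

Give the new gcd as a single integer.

Answer: 2

Derivation:
Numbers: [18, 18, 20, 16], gcd = 2
Change: index 0, 18 -> 22
gcd of the OTHER numbers (without index 0): gcd([18, 20, 16]) = 2
New gcd = gcd(g_others, new_val) = gcd(2, 22) = 2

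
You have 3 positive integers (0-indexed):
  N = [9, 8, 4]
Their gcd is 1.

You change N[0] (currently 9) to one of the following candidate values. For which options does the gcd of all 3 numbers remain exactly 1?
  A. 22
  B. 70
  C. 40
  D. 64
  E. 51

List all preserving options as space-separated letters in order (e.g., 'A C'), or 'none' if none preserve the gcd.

Answer: E

Derivation:
Old gcd = 1; gcd of others (without N[0]) = 4
New gcd for candidate v: gcd(4, v). Preserves old gcd iff gcd(4, v) = 1.
  Option A: v=22, gcd(4,22)=2 -> changes
  Option B: v=70, gcd(4,70)=2 -> changes
  Option C: v=40, gcd(4,40)=4 -> changes
  Option D: v=64, gcd(4,64)=4 -> changes
  Option E: v=51, gcd(4,51)=1 -> preserves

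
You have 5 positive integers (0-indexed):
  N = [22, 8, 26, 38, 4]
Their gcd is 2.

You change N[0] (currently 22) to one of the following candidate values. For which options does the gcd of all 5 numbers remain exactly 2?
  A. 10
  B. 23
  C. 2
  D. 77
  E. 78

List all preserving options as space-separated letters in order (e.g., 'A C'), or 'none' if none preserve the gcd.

Answer: A C E

Derivation:
Old gcd = 2; gcd of others (without N[0]) = 2
New gcd for candidate v: gcd(2, v). Preserves old gcd iff gcd(2, v) = 2.
  Option A: v=10, gcd(2,10)=2 -> preserves
  Option B: v=23, gcd(2,23)=1 -> changes
  Option C: v=2, gcd(2,2)=2 -> preserves
  Option D: v=77, gcd(2,77)=1 -> changes
  Option E: v=78, gcd(2,78)=2 -> preserves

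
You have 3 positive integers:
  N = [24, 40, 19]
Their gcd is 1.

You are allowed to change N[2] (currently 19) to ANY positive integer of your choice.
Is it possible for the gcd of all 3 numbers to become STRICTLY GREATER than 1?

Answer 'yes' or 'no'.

Answer: yes

Derivation:
Current gcd = 1
gcd of all OTHER numbers (without N[2]=19): gcd([24, 40]) = 8
The new gcd after any change is gcd(8, new_value).
This can be at most 8.
Since 8 > old gcd 1, the gcd CAN increase (e.g., set N[2] = 8).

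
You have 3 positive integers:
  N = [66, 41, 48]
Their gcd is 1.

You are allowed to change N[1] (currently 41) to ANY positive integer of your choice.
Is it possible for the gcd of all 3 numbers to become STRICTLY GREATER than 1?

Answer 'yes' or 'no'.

Current gcd = 1
gcd of all OTHER numbers (without N[1]=41): gcd([66, 48]) = 6
The new gcd after any change is gcd(6, new_value).
This can be at most 6.
Since 6 > old gcd 1, the gcd CAN increase (e.g., set N[1] = 6).

Answer: yes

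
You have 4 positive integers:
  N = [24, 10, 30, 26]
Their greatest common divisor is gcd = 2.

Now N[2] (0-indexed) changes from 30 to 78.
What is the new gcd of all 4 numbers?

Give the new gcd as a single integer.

Answer: 2

Derivation:
Numbers: [24, 10, 30, 26], gcd = 2
Change: index 2, 30 -> 78
gcd of the OTHER numbers (without index 2): gcd([24, 10, 26]) = 2
New gcd = gcd(g_others, new_val) = gcd(2, 78) = 2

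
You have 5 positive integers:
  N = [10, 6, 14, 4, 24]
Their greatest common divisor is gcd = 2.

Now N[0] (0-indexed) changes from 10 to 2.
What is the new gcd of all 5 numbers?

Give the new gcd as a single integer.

Answer: 2

Derivation:
Numbers: [10, 6, 14, 4, 24], gcd = 2
Change: index 0, 10 -> 2
gcd of the OTHER numbers (without index 0): gcd([6, 14, 4, 24]) = 2
New gcd = gcd(g_others, new_val) = gcd(2, 2) = 2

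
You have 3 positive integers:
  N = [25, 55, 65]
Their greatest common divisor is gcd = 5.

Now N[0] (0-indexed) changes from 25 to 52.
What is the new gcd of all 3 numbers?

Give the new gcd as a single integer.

Numbers: [25, 55, 65], gcd = 5
Change: index 0, 25 -> 52
gcd of the OTHER numbers (without index 0): gcd([55, 65]) = 5
New gcd = gcd(g_others, new_val) = gcd(5, 52) = 1

Answer: 1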